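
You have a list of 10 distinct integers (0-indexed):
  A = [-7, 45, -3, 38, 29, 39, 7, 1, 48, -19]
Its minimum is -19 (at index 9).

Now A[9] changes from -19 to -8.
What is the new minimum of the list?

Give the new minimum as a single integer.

Answer: -8

Derivation:
Old min = -19 (at index 9)
Change: A[9] -19 -> -8
Changed element WAS the min. Need to check: is -8 still <= all others?
  Min of remaining elements: -7
  New min = min(-8, -7) = -8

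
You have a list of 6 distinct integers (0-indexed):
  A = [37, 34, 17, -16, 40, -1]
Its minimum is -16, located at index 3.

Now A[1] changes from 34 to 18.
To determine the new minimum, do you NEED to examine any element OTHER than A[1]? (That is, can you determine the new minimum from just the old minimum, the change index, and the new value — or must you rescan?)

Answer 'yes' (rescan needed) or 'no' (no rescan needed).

Old min = -16 at index 3
Change at index 1: 34 -> 18
Index 1 was NOT the min. New min = min(-16, 18). No rescan of other elements needed.
Needs rescan: no

Answer: no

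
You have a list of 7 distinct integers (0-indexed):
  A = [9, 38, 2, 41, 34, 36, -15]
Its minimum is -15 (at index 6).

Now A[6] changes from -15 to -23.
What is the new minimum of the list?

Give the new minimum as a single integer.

Old min = -15 (at index 6)
Change: A[6] -15 -> -23
Changed element WAS the min. Need to check: is -23 still <= all others?
  Min of remaining elements: 2
  New min = min(-23, 2) = -23

Answer: -23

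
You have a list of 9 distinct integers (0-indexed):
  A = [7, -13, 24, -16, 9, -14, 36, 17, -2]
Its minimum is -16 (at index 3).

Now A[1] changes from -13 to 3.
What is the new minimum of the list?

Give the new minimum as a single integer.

Old min = -16 (at index 3)
Change: A[1] -13 -> 3
Changed element was NOT the old min.
  New min = min(old_min, new_val) = min(-16, 3) = -16

Answer: -16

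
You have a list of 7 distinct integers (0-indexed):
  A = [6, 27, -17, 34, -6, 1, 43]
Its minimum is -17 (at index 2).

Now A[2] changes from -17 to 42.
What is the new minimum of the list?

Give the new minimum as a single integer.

Old min = -17 (at index 2)
Change: A[2] -17 -> 42
Changed element WAS the min. Need to check: is 42 still <= all others?
  Min of remaining elements: -6
  New min = min(42, -6) = -6

Answer: -6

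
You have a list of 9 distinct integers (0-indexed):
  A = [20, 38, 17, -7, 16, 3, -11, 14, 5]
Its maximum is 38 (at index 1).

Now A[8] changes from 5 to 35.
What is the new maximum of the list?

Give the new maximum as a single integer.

Answer: 38

Derivation:
Old max = 38 (at index 1)
Change: A[8] 5 -> 35
Changed element was NOT the old max.
  New max = max(old_max, new_val) = max(38, 35) = 38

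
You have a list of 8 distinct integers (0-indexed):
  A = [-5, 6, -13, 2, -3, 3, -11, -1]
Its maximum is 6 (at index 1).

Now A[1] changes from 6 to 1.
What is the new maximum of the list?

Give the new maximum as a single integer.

Answer: 3

Derivation:
Old max = 6 (at index 1)
Change: A[1] 6 -> 1
Changed element WAS the max -> may need rescan.
  Max of remaining elements: 3
  New max = max(1, 3) = 3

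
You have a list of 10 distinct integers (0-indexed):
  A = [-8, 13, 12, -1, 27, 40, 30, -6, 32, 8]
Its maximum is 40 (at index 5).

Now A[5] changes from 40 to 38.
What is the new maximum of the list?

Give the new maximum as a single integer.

Old max = 40 (at index 5)
Change: A[5] 40 -> 38
Changed element WAS the max -> may need rescan.
  Max of remaining elements: 32
  New max = max(38, 32) = 38

Answer: 38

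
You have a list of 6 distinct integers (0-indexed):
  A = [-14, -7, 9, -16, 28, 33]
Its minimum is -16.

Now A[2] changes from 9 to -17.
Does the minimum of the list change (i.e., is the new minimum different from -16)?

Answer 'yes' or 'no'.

Answer: yes

Derivation:
Old min = -16
Change: A[2] 9 -> -17
Changed element was NOT the min; min changes only if -17 < -16.
New min = -17; changed? yes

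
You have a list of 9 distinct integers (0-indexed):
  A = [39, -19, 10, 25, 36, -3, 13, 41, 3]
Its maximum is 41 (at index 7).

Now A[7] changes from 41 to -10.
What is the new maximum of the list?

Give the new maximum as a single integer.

Answer: 39

Derivation:
Old max = 41 (at index 7)
Change: A[7] 41 -> -10
Changed element WAS the max -> may need rescan.
  Max of remaining elements: 39
  New max = max(-10, 39) = 39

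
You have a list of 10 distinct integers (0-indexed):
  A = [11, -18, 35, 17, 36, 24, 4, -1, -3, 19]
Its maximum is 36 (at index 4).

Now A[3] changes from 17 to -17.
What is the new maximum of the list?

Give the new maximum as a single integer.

Answer: 36

Derivation:
Old max = 36 (at index 4)
Change: A[3] 17 -> -17
Changed element was NOT the old max.
  New max = max(old_max, new_val) = max(36, -17) = 36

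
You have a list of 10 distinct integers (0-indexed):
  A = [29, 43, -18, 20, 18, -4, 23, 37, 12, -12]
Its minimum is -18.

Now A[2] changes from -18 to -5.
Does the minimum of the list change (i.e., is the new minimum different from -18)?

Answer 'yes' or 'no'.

Answer: yes

Derivation:
Old min = -18
Change: A[2] -18 -> -5
Changed element was the min; new min must be rechecked.
New min = -12; changed? yes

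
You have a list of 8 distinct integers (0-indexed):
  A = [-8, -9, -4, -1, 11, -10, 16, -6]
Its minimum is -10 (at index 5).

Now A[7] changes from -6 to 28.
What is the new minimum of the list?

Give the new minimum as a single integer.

Answer: -10

Derivation:
Old min = -10 (at index 5)
Change: A[7] -6 -> 28
Changed element was NOT the old min.
  New min = min(old_min, new_val) = min(-10, 28) = -10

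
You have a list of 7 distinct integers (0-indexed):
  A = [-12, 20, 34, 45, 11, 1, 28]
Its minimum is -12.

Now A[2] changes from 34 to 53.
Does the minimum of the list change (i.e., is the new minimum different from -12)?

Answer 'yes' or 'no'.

Old min = -12
Change: A[2] 34 -> 53
Changed element was NOT the min; min changes only if 53 < -12.
New min = -12; changed? no

Answer: no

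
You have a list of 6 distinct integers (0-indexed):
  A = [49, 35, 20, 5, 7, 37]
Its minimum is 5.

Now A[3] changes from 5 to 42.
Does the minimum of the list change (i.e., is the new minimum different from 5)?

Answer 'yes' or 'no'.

Answer: yes

Derivation:
Old min = 5
Change: A[3] 5 -> 42
Changed element was the min; new min must be rechecked.
New min = 7; changed? yes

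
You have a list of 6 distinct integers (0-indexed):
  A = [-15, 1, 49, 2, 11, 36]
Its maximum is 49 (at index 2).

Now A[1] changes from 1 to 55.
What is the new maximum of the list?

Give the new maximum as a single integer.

Answer: 55

Derivation:
Old max = 49 (at index 2)
Change: A[1] 1 -> 55
Changed element was NOT the old max.
  New max = max(old_max, new_val) = max(49, 55) = 55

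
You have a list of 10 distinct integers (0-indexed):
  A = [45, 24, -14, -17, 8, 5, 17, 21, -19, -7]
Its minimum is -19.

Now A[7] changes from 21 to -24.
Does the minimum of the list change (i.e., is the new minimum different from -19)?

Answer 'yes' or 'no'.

Answer: yes

Derivation:
Old min = -19
Change: A[7] 21 -> -24
Changed element was NOT the min; min changes only if -24 < -19.
New min = -24; changed? yes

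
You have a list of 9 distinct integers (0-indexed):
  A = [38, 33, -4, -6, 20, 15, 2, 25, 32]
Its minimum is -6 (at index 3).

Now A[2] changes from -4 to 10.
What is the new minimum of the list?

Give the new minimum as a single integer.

Answer: -6

Derivation:
Old min = -6 (at index 3)
Change: A[2] -4 -> 10
Changed element was NOT the old min.
  New min = min(old_min, new_val) = min(-6, 10) = -6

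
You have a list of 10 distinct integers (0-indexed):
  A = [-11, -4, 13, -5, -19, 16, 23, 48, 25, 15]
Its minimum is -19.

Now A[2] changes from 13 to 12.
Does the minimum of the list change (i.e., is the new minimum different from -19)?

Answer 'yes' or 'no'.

Old min = -19
Change: A[2] 13 -> 12
Changed element was NOT the min; min changes only if 12 < -19.
New min = -19; changed? no

Answer: no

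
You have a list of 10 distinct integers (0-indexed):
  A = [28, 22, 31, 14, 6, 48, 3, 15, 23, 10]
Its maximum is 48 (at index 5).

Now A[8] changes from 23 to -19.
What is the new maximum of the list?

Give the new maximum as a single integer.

Old max = 48 (at index 5)
Change: A[8] 23 -> -19
Changed element was NOT the old max.
  New max = max(old_max, new_val) = max(48, -19) = 48

Answer: 48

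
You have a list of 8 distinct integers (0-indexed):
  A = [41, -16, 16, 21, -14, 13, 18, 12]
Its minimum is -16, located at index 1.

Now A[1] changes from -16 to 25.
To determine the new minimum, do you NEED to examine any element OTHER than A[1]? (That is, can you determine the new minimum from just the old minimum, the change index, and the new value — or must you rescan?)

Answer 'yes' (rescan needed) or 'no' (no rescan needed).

Old min = -16 at index 1
Change at index 1: -16 -> 25
Index 1 WAS the min and new value 25 > old min -16. Must rescan other elements to find the new min.
Needs rescan: yes

Answer: yes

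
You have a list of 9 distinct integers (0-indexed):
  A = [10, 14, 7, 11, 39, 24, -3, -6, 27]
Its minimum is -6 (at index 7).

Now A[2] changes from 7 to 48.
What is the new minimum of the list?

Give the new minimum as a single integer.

Old min = -6 (at index 7)
Change: A[2] 7 -> 48
Changed element was NOT the old min.
  New min = min(old_min, new_val) = min(-6, 48) = -6

Answer: -6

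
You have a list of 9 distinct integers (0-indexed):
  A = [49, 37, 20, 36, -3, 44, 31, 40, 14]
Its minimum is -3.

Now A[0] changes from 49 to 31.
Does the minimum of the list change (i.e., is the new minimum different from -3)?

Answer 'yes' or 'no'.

Old min = -3
Change: A[0] 49 -> 31
Changed element was NOT the min; min changes only if 31 < -3.
New min = -3; changed? no

Answer: no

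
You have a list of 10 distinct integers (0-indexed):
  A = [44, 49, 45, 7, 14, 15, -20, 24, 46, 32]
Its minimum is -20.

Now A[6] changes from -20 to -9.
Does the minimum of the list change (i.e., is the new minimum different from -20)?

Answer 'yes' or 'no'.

Old min = -20
Change: A[6] -20 -> -9
Changed element was the min; new min must be rechecked.
New min = -9; changed? yes

Answer: yes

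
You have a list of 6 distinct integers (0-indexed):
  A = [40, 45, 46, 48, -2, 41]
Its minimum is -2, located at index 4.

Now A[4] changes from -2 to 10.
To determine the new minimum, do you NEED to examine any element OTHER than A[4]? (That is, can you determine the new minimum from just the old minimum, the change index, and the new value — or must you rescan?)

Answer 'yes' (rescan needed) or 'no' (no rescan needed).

Answer: yes

Derivation:
Old min = -2 at index 4
Change at index 4: -2 -> 10
Index 4 WAS the min and new value 10 > old min -2. Must rescan other elements to find the new min.
Needs rescan: yes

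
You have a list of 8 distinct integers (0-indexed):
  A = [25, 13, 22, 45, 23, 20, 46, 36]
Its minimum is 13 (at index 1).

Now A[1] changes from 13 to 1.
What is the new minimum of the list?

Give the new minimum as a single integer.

Answer: 1

Derivation:
Old min = 13 (at index 1)
Change: A[1] 13 -> 1
Changed element WAS the min. Need to check: is 1 still <= all others?
  Min of remaining elements: 20
  New min = min(1, 20) = 1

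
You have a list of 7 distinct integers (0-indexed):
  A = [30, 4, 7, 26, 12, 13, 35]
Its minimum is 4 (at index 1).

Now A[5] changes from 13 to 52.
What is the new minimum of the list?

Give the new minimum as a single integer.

Old min = 4 (at index 1)
Change: A[5] 13 -> 52
Changed element was NOT the old min.
  New min = min(old_min, new_val) = min(4, 52) = 4

Answer: 4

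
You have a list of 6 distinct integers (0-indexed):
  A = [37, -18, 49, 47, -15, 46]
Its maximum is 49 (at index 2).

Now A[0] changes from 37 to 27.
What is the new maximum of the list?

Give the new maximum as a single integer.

Answer: 49

Derivation:
Old max = 49 (at index 2)
Change: A[0] 37 -> 27
Changed element was NOT the old max.
  New max = max(old_max, new_val) = max(49, 27) = 49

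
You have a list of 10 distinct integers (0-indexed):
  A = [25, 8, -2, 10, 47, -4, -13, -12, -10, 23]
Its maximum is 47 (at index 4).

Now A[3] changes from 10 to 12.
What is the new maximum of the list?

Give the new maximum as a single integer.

Old max = 47 (at index 4)
Change: A[3] 10 -> 12
Changed element was NOT the old max.
  New max = max(old_max, new_val) = max(47, 12) = 47

Answer: 47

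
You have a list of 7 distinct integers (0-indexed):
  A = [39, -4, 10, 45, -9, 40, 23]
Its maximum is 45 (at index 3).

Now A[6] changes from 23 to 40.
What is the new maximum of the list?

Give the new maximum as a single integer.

Answer: 45

Derivation:
Old max = 45 (at index 3)
Change: A[6] 23 -> 40
Changed element was NOT the old max.
  New max = max(old_max, new_val) = max(45, 40) = 45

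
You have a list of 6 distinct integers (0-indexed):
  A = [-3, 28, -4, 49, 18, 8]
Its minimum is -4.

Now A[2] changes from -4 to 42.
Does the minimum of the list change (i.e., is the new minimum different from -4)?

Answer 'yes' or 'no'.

Old min = -4
Change: A[2] -4 -> 42
Changed element was the min; new min must be rechecked.
New min = -3; changed? yes

Answer: yes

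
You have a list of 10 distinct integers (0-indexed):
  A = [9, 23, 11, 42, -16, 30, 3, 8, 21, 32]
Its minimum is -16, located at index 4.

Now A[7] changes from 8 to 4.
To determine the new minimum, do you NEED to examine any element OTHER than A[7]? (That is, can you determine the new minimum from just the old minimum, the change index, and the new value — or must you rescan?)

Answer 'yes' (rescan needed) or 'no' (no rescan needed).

Old min = -16 at index 4
Change at index 7: 8 -> 4
Index 7 was NOT the min. New min = min(-16, 4). No rescan of other elements needed.
Needs rescan: no

Answer: no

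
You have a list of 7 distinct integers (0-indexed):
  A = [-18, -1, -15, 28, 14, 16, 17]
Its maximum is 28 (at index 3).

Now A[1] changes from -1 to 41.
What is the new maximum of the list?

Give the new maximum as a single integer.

Answer: 41

Derivation:
Old max = 28 (at index 3)
Change: A[1] -1 -> 41
Changed element was NOT the old max.
  New max = max(old_max, new_val) = max(28, 41) = 41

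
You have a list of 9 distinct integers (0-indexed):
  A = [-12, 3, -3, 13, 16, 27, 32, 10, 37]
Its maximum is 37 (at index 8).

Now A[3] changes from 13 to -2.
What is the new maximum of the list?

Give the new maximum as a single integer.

Old max = 37 (at index 8)
Change: A[3] 13 -> -2
Changed element was NOT the old max.
  New max = max(old_max, new_val) = max(37, -2) = 37

Answer: 37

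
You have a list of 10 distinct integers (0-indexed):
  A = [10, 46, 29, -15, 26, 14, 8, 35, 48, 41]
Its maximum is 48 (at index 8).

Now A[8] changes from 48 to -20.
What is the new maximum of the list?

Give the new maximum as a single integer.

Old max = 48 (at index 8)
Change: A[8] 48 -> -20
Changed element WAS the max -> may need rescan.
  Max of remaining elements: 46
  New max = max(-20, 46) = 46

Answer: 46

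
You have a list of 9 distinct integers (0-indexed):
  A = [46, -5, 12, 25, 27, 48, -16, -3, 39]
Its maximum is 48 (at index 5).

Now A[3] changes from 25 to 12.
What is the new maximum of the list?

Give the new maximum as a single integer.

Answer: 48

Derivation:
Old max = 48 (at index 5)
Change: A[3] 25 -> 12
Changed element was NOT the old max.
  New max = max(old_max, new_val) = max(48, 12) = 48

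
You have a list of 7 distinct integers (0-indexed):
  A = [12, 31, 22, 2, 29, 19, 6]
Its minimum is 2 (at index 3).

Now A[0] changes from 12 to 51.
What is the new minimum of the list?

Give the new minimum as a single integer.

Old min = 2 (at index 3)
Change: A[0] 12 -> 51
Changed element was NOT the old min.
  New min = min(old_min, new_val) = min(2, 51) = 2

Answer: 2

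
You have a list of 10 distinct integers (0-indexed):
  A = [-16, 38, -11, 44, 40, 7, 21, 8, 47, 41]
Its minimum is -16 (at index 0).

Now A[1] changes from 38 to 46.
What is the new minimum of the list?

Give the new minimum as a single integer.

Old min = -16 (at index 0)
Change: A[1] 38 -> 46
Changed element was NOT the old min.
  New min = min(old_min, new_val) = min(-16, 46) = -16

Answer: -16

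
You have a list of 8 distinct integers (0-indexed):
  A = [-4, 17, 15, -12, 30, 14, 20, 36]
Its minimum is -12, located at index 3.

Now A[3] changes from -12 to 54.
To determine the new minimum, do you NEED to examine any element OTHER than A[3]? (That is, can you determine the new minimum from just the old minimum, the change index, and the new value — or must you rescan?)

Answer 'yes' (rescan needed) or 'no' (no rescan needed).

Answer: yes

Derivation:
Old min = -12 at index 3
Change at index 3: -12 -> 54
Index 3 WAS the min and new value 54 > old min -12. Must rescan other elements to find the new min.
Needs rescan: yes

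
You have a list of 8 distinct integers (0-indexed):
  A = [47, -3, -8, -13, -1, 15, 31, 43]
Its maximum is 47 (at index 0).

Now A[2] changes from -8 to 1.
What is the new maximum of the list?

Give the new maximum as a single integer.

Old max = 47 (at index 0)
Change: A[2] -8 -> 1
Changed element was NOT the old max.
  New max = max(old_max, new_val) = max(47, 1) = 47

Answer: 47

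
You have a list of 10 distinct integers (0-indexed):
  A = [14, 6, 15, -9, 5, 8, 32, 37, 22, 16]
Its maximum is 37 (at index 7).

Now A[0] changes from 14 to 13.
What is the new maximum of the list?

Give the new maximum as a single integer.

Old max = 37 (at index 7)
Change: A[0] 14 -> 13
Changed element was NOT the old max.
  New max = max(old_max, new_val) = max(37, 13) = 37

Answer: 37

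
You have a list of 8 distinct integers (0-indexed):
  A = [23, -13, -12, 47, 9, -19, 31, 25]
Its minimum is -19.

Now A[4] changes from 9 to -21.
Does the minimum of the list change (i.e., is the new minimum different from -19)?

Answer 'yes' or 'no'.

Answer: yes

Derivation:
Old min = -19
Change: A[4] 9 -> -21
Changed element was NOT the min; min changes only if -21 < -19.
New min = -21; changed? yes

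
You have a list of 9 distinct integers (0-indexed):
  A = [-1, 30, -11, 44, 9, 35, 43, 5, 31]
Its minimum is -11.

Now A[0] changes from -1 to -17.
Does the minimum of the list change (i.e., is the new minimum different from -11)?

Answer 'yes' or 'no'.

Old min = -11
Change: A[0] -1 -> -17
Changed element was NOT the min; min changes only if -17 < -11.
New min = -17; changed? yes

Answer: yes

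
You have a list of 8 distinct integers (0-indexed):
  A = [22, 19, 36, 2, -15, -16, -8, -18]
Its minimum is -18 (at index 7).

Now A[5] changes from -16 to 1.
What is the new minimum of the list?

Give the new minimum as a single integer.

Old min = -18 (at index 7)
Change: A[5] -16 -> 1
Changed element was NOT the old min.
  New min = min(old_min, new_val) = min(-18, 1) = -18

Answer: -18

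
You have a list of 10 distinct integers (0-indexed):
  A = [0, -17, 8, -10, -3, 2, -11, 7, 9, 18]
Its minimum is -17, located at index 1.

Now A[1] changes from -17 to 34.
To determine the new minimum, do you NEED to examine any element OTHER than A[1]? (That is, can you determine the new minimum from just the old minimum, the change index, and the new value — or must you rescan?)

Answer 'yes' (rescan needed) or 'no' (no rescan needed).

Old min = -17 at index 1
Change at index 1: -17 -> 34
Index 1 WAS the min and new value 34 > old min -17. Must rescan other elements to find the new min.
Needs rescan: yes

Answer: yes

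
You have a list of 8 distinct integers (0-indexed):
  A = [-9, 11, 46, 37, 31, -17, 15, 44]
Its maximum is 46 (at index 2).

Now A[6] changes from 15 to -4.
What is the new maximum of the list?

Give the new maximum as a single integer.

Old max = 46 (at index 2)
Change: A[6] 15 -> -4
Changed element was NOT the old max.
  New max = max(old_max, new_val) = max(46, -4) = 46

Answer: 46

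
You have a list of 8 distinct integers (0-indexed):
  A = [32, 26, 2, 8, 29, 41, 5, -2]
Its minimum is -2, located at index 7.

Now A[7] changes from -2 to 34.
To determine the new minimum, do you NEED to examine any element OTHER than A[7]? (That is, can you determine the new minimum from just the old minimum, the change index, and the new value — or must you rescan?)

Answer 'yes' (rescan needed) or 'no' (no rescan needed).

Answer: yes

Derivation:
Old min = -2 at index 7
Change at index 7: -2 -> 34
Index 7 WAS the min and new value 34 > old min -2. Must rescan other elements to find the new min.
Needs rescan: yes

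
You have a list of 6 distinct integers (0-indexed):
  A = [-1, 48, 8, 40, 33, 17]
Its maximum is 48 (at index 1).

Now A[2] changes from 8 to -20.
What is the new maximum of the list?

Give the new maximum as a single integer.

Answer: 48

Derivation:
Old max = 48 (at index 1)
Change: A[2] 8 -> -20
Changed element was NOT the old max.
  New max = max(old_max, new_val) = max(48, -20) = 48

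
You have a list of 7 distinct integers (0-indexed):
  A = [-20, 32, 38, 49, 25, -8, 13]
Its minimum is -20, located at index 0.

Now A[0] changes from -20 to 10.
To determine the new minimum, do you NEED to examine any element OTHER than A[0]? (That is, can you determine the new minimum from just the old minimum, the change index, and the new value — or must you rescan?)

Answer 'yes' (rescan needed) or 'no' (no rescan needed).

Old min = -20 at index 0
Change at index 0: -20 -> 10
Index 0 WAS the min and new value 10 > old min -20. Must rescan other elements to find the new min.
Needs rescan: yes

Answer: yes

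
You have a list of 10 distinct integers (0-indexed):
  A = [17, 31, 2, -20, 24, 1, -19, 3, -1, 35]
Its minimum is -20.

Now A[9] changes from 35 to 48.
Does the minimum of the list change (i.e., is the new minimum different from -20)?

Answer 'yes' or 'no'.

Answer: no

Derivation:
Old min = -20
Change: A[9] 35 -> 48
Changed element was NOT the min; min changes only if 48 < -20.
New min = -20; changed? no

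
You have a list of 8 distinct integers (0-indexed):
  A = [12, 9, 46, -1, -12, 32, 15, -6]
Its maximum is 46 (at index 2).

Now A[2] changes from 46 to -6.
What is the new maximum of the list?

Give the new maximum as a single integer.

Answer: 32

Derivation:
Old max = 46 (at index 2)
Change: A[2] 46 -> -6
Changed element WAS the max -> may need rescan.
  Max of remaining elements: 32
  New max = max(-6, 32) = 32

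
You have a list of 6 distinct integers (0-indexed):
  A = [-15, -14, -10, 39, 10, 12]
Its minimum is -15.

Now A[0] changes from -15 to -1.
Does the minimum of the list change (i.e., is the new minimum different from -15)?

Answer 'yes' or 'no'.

Old min = -15
Change: A[0] -15 -> -1
Changed element was the min; new min must be rechecked.
New min = -14; changed? yes

Answer: yes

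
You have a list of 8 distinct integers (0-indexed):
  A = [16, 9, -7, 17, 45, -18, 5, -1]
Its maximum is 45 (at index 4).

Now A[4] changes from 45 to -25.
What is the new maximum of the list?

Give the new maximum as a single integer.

Answer: 17

Derivation:
Old max = 45 (at index 4)
Change: A[4] 45 -> -25
Changed element WAS the max -> may need rescan.
  Max of remaining elements: 17
  New max = max(-25, 17) = 17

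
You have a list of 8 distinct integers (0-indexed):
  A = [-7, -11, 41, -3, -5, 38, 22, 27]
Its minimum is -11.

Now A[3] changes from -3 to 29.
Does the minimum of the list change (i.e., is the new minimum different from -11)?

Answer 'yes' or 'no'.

Old min = -11
Change: A[3] -3 -> 29
Changed element was NOT the min; min changes only if 29 < -11.
New min = -11; changed? no

Answer: no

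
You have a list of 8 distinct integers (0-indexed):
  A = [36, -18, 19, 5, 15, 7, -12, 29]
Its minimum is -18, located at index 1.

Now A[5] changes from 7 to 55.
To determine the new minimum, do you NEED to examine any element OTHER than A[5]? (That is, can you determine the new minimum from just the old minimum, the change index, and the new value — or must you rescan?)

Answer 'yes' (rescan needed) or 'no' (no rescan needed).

Answer: no

Derivation:
Old min = -18 at index 1
Change at index 5: 7 -> 55
Index 5 was NOT the min. New min = min(-18, 55). No rescan of other elements needed.
Needs rescan: no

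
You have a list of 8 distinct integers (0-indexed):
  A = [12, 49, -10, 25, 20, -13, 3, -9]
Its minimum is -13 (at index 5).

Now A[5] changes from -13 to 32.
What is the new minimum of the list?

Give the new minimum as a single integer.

Answer: -10

Derivation:
Old min = -13 (at index 5)
Change: A[5] -13 -> 32
Changed element WAS the min. Need to check: is 32 still <= all others?
  Min of remaining elements: -10
  New min = min(32, -10) = -10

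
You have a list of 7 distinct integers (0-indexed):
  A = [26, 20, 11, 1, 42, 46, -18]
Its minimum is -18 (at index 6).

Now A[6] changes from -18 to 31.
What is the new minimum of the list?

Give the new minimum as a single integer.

Answer: 1

Derivation:
Old min = -18 (at index 6)
Change: A[6] -18 -> 31
Changed element WAS the min. Need to check: is 31 still <= all others?
  Min of remaining elements: 1
  New min = min(31, 1) = 1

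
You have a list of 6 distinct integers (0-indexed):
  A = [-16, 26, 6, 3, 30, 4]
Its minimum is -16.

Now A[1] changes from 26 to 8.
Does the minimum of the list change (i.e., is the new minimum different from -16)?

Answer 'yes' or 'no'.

Answer: no

Derivation:
Old min = -16
Change: A[1] 26 -> 8
Changed element was NOT the min; min changes only if 8 < -16.
New min = -16; changed? no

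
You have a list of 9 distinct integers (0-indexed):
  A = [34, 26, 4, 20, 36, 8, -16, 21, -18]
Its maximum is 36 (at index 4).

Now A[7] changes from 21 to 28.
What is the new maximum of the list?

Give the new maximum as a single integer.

Old max = 36 (at index 4)
Change: A[7] 21 -> 28
Changed element was NOT the old max.
  New max = max(old_max, new_val) = max(36, 28) = 36

Answer: 36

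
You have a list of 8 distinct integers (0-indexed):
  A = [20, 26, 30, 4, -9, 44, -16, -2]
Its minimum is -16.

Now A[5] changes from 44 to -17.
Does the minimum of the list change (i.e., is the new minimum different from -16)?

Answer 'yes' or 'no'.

Answer: yes

Derivation:
Old min = -16
Change: A[5] 44 -> -17
Changed element was NOT the min; min changes only if -17 < -16.
New min = -17; changed? yes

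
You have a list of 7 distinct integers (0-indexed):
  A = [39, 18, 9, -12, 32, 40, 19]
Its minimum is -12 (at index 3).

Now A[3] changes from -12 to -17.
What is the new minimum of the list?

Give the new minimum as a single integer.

Answer: -17

Derivation:
Old min = -12 (at index 3)
Change: A[3] -12 -> -17
Changed element WAS the min. Need to check: is -17 still <= all others?
  Min of remaining elements: 9
  New min = min(-17, 9) = -17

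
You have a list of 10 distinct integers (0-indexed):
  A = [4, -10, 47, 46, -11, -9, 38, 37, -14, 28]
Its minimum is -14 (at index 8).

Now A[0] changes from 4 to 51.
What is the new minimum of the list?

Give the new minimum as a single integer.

Answer: -14

Derivation:
Old min = -14 (at index 8)
Change: A[0] 4 -> 51
Changed element was NOT the old min.
  New min = min(old_min, new_val) = min(-14, 51) = -14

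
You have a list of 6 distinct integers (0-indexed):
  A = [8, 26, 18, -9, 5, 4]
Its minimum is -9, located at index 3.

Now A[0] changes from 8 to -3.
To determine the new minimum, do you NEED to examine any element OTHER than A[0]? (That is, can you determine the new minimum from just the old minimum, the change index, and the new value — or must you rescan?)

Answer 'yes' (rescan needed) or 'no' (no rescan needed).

Answer: no

Derivation:
Old min = -9 at index 3
Change at index 0: 8 -> -3
Index 0 was NOT the min. New min = min(-9, -3). No rescan of other elements needed.
Needs rescan: no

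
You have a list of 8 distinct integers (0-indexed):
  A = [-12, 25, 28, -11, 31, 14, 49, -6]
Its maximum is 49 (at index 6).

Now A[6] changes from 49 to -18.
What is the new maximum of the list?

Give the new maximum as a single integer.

Old max = 49 (at index 6)
Change: A[6] 49 -> -18
Changed element WAS the max -> may need rescan.
  Max of remaining elements: 31
  New max = max(-18, 31) = 31

Answer: 31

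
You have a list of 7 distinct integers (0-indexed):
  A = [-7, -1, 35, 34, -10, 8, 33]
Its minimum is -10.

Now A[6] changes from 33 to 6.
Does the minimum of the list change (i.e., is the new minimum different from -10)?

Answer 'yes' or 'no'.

Answer: no

Derivation:
Old min = -10
Change: A[6] 33 -> 6
Changed element was NOT the min; min changes only if 6 < -10.
New min = -10; changed? no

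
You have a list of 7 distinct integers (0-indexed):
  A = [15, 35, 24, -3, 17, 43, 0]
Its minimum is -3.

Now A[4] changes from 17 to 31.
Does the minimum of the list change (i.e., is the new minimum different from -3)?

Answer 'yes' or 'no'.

Answer: no

Derivation:
Old min = -3
Change: A[4] 17 -> 31
Changed element was NOT the min; min changes only if 31 < -3.
New min = -3; changed? no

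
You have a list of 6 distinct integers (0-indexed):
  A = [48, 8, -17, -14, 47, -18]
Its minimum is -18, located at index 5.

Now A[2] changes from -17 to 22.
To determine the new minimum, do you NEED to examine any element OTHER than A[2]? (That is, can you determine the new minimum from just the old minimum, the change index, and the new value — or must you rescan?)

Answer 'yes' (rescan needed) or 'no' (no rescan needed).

Answer: no

Derivation:
Old min = -18 at index 5
Change at index 2: -17 -> 22
Index 2 was NOT the min. New min = min(-18, 22). No rescan of other elements needed.
Needs rescan: no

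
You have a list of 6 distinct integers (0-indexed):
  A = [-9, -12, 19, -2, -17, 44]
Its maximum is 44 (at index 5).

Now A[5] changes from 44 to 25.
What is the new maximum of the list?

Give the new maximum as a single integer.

Old max = 44 (at index 5)
Change: A[5] 44 -> 25
Changed element WAS the max -> may need rescan.
  Max of remaining elements: 19
  New max = max(25, 19) = 25

Answer: 25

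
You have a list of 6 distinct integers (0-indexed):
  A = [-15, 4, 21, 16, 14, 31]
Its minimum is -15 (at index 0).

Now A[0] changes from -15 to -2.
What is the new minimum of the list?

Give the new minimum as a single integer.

Old min = -15 (at index 0)
Change: A[0] -15 -> -2
Changed element WAS the min. Need to check: is -2 still <= all others?
  Min of remaining elements: 4
  New min = min(-2, 4) = -2

Answer: -2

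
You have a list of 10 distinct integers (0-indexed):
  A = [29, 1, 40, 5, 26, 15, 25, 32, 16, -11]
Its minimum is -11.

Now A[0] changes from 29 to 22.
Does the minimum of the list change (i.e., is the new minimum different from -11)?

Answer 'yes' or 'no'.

Old min = -11
Change: A[0] 29 -> 22
Changed element was NOT the min; min changes only if 22 < -11.
New min = -11; changed? no

Answer: no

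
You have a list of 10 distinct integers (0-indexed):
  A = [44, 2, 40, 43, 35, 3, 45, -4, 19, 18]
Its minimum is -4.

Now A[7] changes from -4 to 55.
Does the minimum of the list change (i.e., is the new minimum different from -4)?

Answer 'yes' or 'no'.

Answer: yes

Derivation:
Old min = -4
Change: A[7] -4 -> 55
Changed element was the min; new min must be rechecked.
New min = 2; changed? yes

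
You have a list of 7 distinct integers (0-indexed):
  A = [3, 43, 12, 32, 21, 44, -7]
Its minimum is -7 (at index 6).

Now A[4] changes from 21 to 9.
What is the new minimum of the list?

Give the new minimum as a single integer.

Old min = -7 (at index 6)
Change: A[4] 21 -> 9
Changed element was NOT the old min.
  New min = min(old_min, new_val) = min(-7, 9) = -7

Answer: -7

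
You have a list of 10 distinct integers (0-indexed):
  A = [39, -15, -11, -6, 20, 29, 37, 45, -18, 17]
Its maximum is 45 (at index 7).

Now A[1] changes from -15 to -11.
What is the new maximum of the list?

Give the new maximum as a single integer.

Old max = 45 (at index 7)
Change: A[1] -15 -> -11
Changed element was NOT the old max.
  New max = max(old_max, new_val) = max(45, -11) = 45

Answer: 45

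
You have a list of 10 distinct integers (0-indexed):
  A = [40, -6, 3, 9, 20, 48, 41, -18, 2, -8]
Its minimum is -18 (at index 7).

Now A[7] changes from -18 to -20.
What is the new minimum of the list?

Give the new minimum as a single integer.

Old min = -18 (at index 7)
Change: A[7] -18 -> -20
Changed element WAS the min. Need to check: is -20 still <= all others?
  Min of remaining elements: -8
  New min = min(-20, -8) = -20

Answer: -20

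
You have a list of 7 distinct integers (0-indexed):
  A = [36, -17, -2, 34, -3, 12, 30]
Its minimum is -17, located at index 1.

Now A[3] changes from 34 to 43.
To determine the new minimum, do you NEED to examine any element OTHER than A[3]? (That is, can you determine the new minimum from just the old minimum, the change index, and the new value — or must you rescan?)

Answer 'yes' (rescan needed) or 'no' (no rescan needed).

Answer: no

Derivation:
Old min = -17 at index 1
Change at index 3: 34 -> 43
Index 3 was NOT the min. New min = min(-17, 43). No rescan of other elements needed.
Needs rescan: no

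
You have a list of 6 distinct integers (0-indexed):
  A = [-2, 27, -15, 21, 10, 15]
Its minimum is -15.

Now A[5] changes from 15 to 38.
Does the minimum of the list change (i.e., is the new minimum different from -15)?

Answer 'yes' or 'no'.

Answer: no

Derivation:
Old min = -15
Change: A[5] 15 -> 38
Changed element was NOT the min; min changes only if 38 < -15.
New min = -15; changed? no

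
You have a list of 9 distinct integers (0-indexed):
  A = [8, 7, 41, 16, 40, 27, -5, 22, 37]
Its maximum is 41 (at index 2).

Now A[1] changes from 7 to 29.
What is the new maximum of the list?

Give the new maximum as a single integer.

Old max = 41 (at index 2)
Change: A[1] 7 -> 29
Changed element was NOT the old max.
  New max = max(old_max, new_val) = max(41, 29) = 41

Answer: 41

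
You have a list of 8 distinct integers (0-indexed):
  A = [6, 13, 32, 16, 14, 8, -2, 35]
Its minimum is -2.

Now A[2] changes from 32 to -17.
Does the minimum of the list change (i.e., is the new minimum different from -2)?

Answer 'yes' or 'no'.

Answer: yes

Derivation:
Old min = -2
Change: A[2] 32 -> -17
Changed element was NOT the min; min changes only if -17 < -2.
New min = -17; changed? yes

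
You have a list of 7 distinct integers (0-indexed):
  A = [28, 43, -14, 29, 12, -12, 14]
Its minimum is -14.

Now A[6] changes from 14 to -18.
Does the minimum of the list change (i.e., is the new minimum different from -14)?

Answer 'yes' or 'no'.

Old min = -14
Change: A[6] 14 -> -18
Changed element was NOT the min; min changes only if -18 < -14.
New min = -18; changed? yes

Answer: yes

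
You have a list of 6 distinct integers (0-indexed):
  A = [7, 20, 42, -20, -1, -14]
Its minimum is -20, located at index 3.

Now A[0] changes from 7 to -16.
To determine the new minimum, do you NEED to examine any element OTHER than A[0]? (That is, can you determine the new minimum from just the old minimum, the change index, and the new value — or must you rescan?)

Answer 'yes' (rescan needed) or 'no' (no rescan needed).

Answer: no

Derivation:
Old min = -20 at index 3
Change at index 0: 7 -> -16
Index 0 was NOT the min. New min = min(-20, -16). No rescan of other elements needed.
Needs rescan: no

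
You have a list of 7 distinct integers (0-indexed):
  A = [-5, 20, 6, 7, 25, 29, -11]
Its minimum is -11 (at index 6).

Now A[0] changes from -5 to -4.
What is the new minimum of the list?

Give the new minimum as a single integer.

Old min = -11 (at index 6)
Change: A[0] -5 -> -4
Changed element was NOT the old min.
  New min = min(old_min, new_val) = min(-11, -4) = -11

Answer: -11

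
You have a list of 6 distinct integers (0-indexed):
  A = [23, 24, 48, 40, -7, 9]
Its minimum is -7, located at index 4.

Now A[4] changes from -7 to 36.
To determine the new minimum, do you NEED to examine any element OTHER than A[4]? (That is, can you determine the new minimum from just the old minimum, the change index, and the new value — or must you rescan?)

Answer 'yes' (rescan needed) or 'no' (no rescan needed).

Old min = -7 at index 4
Change at index 4: -7 -> 36
Index 4 WAS the min and new value 36 > old min -7. Must rescan other elements to find the new min.
Needs rescan: yes

Answer: yes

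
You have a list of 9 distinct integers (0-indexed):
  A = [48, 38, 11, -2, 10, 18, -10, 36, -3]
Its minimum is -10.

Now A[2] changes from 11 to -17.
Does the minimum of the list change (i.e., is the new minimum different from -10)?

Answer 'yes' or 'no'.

Answer: yes

Derivation:
Old min = -10
Change: A[2] 11 -> -17
Changed element was NOT the min; min changes only if -17 < -10.
New min = -17; changed? yes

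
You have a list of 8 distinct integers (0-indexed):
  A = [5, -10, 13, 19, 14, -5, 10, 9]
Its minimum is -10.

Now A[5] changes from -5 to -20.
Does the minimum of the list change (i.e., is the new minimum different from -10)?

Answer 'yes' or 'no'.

Old min = -10
Change: A[5] -5 -> -20
Changed element was NOT the min; min changes only if -20 < -10.
New min = -20; changed? yes

Answer: yes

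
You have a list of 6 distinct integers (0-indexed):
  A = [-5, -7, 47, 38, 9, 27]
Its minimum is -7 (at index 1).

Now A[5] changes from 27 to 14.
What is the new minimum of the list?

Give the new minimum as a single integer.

Answer: -7

Derivation:
Old min = -7 (at index 1)
Change: A[5] 27 -> 14
Changed element was NOT the old min.
  New min = min(old_min, new_val) = min(-7, 14) = -7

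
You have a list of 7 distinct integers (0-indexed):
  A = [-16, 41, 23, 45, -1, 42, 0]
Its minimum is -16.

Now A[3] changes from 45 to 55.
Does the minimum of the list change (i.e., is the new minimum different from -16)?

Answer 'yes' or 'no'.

Answer: no

Derivation:
Old min = -16
Change: A[3] 45 -> 55
Changed element was NOT the min; min changes only if 55 < -16.
New min = -16; changed? no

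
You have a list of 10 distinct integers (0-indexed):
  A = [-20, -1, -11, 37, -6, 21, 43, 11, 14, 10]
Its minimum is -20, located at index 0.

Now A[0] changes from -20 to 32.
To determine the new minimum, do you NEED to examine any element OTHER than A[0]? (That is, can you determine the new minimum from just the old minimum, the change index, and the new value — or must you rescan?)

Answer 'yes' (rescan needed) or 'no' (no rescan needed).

Old min = -20 at index 0
Change at index 0: -20 -> 32
Index 0 WAS the min and new value 32 > old min -20. Must rescan other elements to find the new min.
Needs rescan: yes

Answer: yes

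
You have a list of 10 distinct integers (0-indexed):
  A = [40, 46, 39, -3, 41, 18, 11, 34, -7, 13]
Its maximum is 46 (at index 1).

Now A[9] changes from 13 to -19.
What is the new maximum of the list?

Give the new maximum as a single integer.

Old max = 46 (at index 1)
Change: A[9] 13 -> -19
Changed element was NOT the old max.
  New max = max(old_max, new_val) = max(46, -19) = 46

Answer: 46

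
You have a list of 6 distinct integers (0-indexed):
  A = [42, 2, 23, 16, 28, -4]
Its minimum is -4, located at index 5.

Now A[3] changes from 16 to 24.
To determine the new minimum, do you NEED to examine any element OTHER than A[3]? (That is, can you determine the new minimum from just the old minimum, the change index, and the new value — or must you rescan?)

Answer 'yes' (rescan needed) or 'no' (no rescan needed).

Old min = -4 at index 5
Change at index 3: 16 -> 24
Index 3 was NOT the min. New min = min(-4, 24). No rescan of other elements needed.
Needs rescan: no

Answer: no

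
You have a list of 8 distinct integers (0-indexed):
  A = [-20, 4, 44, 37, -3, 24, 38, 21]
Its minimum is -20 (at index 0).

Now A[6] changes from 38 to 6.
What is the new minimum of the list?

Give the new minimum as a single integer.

Old min = -20 (at index 0)
Change: A[6] 38 -> 6
Changed element was NOT the old min.
  New min = min(old_min, new_val) = min(-20, 6) = -20

Answer: -20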